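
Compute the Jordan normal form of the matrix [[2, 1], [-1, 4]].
The characteristic polynomial is det(xI - A) = (x - 3)^2, so the eigenvalues are 3 (algebraic multiplicity 2).

For λ = 3: rank(A - 3I) = 1, rank((A - 3I)^2) = 0. The eigenspace has dimension 2 - 1 = 1, so there is 1 Jordan block; the rank sequence gives block sizes [2].

Assembling the blocks gives the Jordan form J above.

J = [[3, 1], [0, 3]]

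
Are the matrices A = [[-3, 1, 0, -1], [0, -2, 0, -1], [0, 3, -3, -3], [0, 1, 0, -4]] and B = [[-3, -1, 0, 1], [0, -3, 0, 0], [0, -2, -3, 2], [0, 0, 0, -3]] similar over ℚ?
Yes.

Two matrices over a field are similar if and only if they have the same invariant factors.

Both A and B have characteristic polynomial (x + 3)^4 and minimal polynomial (x + 3)^2. Computing further, both have invariant factors x + 3, x + 3, (x + 3)^2. Hence A and B are similar.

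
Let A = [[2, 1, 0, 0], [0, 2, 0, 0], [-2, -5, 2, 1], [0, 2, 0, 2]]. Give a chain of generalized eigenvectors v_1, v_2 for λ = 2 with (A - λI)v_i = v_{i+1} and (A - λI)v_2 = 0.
We seek v_1 ∈ ker((A - 2I)^2) \ ker(A - 2I), then set v_{i+1} = (A - 2I) v_i.

One such chain is v_1 = [[0, 1, 2, -1]]^T, v_2 = [[1, 0, -6, 2]]^T. Check: (A - 2I) v_2 = [[0, 0, 0, 0]]^T = 0.

v_1 = [[0, 1, 2, -1]]^T, v_2 = [[1, 0, -6, 2]]^T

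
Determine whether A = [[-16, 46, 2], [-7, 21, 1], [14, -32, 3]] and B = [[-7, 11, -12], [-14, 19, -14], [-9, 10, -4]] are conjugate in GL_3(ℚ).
Yes.

Two matrices over a field are similar if and only if they have the same invariant factors.

Both A and B have characteristic polynomial (x - 5)^2(x + 2) and minimal polynomial (x - 5)^2(x + 2). Computing further, both have invariant factors (x - 5)^2(x + 2). Hence A and B are similar.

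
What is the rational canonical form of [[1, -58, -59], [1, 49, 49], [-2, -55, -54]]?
R = [[0, 0, 64], [1, 0, 16], [0, 1, -4]]

The invariant factors of A (the non-unit diagonal entries of the Smith normal form of xI - A over ℚ[x]) are (x - 4)(x + 4)^2, each dividing the next. The characteristic polynomial is their product, (x - 4)(x + 4)^2.

The rational canonical form is the block-diagonal matrix of companion matrices C(f_i):
R = [[0, 0, 64], [1, 0, 16], [0, 1, -4]].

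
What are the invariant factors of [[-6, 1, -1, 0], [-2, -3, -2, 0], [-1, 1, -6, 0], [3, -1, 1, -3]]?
x + 5, (x + 3)(x + 5)^2

The Jordan structure of A has elementary divisors (x + 5)^2, (x + 5), (x + 3). Arranging the block sizes at each eigenvalue in decreasing order and taking row products gives the invariant factors.

Invariant factors (smallest first, each dividing the next): x + 5, (x + 3)(x + 5)^2.

Check: the last factor (x + 3)(x + 5)^2 is the minimal polynomial, and the product (x + 3)(x + 5)^3 is the characteristic polynomial.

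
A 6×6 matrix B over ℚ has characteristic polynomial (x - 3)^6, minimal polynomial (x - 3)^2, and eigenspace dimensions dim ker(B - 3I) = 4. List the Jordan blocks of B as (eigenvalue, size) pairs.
Jordan blocks: (3, 2), (3, 2), (3, 1), (3, 1)

λ = 3: algebraic multiplicity 6 (exponent in χ_B), largest block size 2 (exponent in m_B), 4 blocks (geometric multiplicity). These force block sizes [2, 2, 1, 1].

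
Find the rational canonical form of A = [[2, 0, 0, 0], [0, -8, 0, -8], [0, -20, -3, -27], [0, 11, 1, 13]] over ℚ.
The invariant factors of A (the non-unit diagonal entries of the Smith normal form of xI - A over ℚ[x]) are x - 2, (x - 2)^2(x + 2), each dividing the next. The characteristic polynomial is their product, (x - 2)^3(x + 2).

The rational canonical form is the block-diagonal matrix of companion matrices C(f_i):
R = [[2, 0, 0, 0], [0, 0, 0, -8], [0, 1, 0, 4], [0, 0, 1, 2]].

R = [[2, 0, 0, 0], [0, 0, 0, -8], [0, 1, 0, 4], [0, 0, 1, 2]]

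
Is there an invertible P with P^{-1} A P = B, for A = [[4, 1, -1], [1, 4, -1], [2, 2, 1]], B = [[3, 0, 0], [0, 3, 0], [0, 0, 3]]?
No.

Both have characteristic polynomial (x - 3)^3, but the minimal polynomial of A is (x - 3)^2 while the minimal polynomial of B is x - 3. The minimal polynomial is a similarity invariant, so A and B are not similar.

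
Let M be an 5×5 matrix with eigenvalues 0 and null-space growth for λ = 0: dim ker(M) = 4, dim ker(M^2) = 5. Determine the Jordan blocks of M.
λ = 0: successive nullity increments [4, 1] count blocks of size ≥ k; block sizes are [2, 1, 1, 1].

Jordan blocks: (0, 2), (0, 1), (0, 1), (0, 1)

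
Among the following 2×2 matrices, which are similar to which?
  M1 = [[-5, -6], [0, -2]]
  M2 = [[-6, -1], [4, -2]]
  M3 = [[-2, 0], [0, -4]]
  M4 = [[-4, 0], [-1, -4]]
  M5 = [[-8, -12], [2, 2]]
Characteristic polynomials: χ_{M1} = (x + 2)(x + 5), χ_{M2} = (x + 4)^2, χ_{M3} = (x + 2)(x + 4), χ_{M4} = (x + 4)^2, χ_{M5} = (x + 2)(x + 4).

{M1}: invariant factors (x + 2)(x + 5).

{M2, M4}: invariant factors (x + 4)^2.

{M3, M5}: invariant factors (x + 2)(x + 4).

Matrices are similar if and only if their invariant-factor lists agree; the partition into similarity classes is {M1}, {M2, M4}, {M3, M5}.

3 classes: {M1}, {M2, M4}, {M3, M5}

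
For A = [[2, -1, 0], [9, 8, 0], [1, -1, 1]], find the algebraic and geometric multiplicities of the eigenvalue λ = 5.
algebraic multiplicity 2, geometric multiplicity 1

The characteristic polynomial is (x - 5)^2(x - 1), so the factor x - 5 appears with exponent 2: the algebraic multiplicity is 2.

rank(A - 5I) = 2, so the eigenspace has dimension 3 - 2 = 1: the geometric multiplicity is 1.

Since 1 < 2, A is not diagonalizable.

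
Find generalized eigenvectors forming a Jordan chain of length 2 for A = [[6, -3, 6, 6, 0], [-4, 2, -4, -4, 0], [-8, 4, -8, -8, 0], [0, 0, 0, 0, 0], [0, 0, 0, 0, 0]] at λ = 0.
v_1 = [[1, 1, 2, -2, 0]]^T, v_2 = [[3, -2, -4, 0, 0]]^T

We seek v_1 ∈ ker(A^2) \ ker(A), then set v_{i+1} = A v_i.

One such chain is v_1 = [[1, 1, 2, -2, 0]]^T, v_2 = [[3, -2, -4, 0, 0]]^T. Check: A v_2 = [[0, 0, 0, 0, 0]]^T = 0.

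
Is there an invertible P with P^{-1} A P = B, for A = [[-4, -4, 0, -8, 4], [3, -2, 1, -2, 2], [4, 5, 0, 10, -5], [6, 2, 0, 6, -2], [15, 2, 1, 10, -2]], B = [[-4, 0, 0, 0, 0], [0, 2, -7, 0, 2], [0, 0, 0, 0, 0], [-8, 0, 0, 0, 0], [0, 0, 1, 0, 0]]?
Both have characteristic polynomial x^3(x - 2)(x + 4), but the minimal polynomial of A is x^3(x - 2)(x + 4) while the minimal polynomial of B is x^2(x - 2)(x + 4). The minimal polynomial is a similarity invariant, so A and B are not similar.

No.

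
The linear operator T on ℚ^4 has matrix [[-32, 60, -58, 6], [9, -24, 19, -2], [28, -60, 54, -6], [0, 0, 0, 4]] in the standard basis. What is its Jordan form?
The characteristic polynomial is det(xI - A) = (x - 6)(x - 4)(x + 4)^2, so the eigenvalues are -4 (algebraic multiplicity 2), 4 (algebraic multiplicity 1), 6 (algebraic multiplicity 1).

For λ = -4: rank(A + 4I) = 3, rank((A + 4I)^2) = 2. The eigenspace has dimension 4 - 3 = 1, so there is 1 Jordan block; the rank sequence gives block sizes [2].

For λ = 4: algebraic multiplicity 1 gives one 1×1 block.

For λ = 6: algebraic multiplicity 1 gives one 1×1 block.

Assembling the blocks gives the Jordan form J above.

J = [[-4, 1, 0, 0], [0, -4, 0, 0], [0, 0, 4, 0], [0, 0, 0, 6]]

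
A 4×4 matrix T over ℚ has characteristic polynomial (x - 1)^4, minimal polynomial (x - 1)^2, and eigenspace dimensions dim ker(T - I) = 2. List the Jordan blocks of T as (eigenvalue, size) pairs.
Jordan blocks: (1, 2), (1, 2)

λ = 1: algebraic multiplicity 4 (exponent in χ_T), largest block size 2 (exponent in m_T), 2 blocks (geometric multiplicity). These force block sizes [2, 2].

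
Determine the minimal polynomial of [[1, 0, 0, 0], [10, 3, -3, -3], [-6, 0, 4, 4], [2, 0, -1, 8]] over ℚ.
m_A(x) = (x - 6)^2(x - 3)(x - 1)

The characteristic polynomial factors as (x - 6)^2(x - 3)(x - 1). The minimal polynomial is ∏(x - λ)^{k_λ} where k_λ is the size of the largest Jordan block at λ.

For λ = 1: rank(A - I) = 3, and the largest Jordan block has size 1 (the smallest k with rank((A - I)^k) = rank((A - I)^(k+1))).
For λ = 3: rank(A - 3I) = 3, and the largest Jordan block has size 1 (the smallest k with rank((A - 3I)^k) = rank((A - 3I)^(k+1))).
For λ = 6: rank(A - 6I) = 3, and the largest Jordan block has size 2 (the smallest k with rank((A - 6I)^k) = rank((A - 6I)^(k+1))).

So m_A(x) = (x - 6)^2(x - 3)(x - 1).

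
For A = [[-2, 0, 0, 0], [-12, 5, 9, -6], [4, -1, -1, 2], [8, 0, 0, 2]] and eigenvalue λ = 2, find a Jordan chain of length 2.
v_1 = [[0, 0, 1, 1]]^T, v_2 = [[0, 3, -1, 0]]^T

We seek v_1 ∈ ker((A - 2I)^2) \ ker(A - 2I), then set v_{i+1} = (A - 2I) v_i.

One such chain is v_1 = [[0, 0, 1, 1]]^T, v_2 = [[0, 3, -1, 0]]^T. Check: (A - 2I) v_2 = [[0, 0, 0, 0]]^T = 0.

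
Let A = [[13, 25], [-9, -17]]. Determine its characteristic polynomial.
xI - A = [[x - 13, -25], [9, x + 17]].

Expanding det(xI - A) along the first row:
det(xI - A) = + (x - 13)·det([[x + 17]]) - (-25)·det([[9]]).

Evaluating gives χ_A(x) = x^2 + 4x + 4 = (x + 2)^2.

χ_A(x) = (x + 2)^2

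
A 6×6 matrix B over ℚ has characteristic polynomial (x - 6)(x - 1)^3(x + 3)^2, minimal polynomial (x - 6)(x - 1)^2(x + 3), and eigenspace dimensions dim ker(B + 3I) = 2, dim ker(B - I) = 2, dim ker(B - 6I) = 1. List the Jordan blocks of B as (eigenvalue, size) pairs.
λ = -3: algebraic multiplicity 2 (exponent in χ_B), largest block size 1 (exponent in m_B), 2 blocks (geometric multiplicity). These force block sizes [1, 1].
λ = 1: algebraic multiplicity 3 (exponent in χ_B), largest block size 2 (exponent in m_B), 2 blocks (geometric multiplicity). These force block sizes [2, 1].
λ = 6: algebraic multiplicity 1 (exponent in χ_B), largest block size 1 (exponent in m_B), 1 block (geometric multiplicity). This forces block sizes [1].

Jordan blocks: (-3, 1), (-3, 1), (1, 2), (1, 1), (6, 1)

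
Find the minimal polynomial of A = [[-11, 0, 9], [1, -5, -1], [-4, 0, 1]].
The characteristic polynomial factors as (x + 5)^3. The minimal polynomial is ∏(x - λ)^{k_λ} where k_λ is the size of the largest Jordan block at λ.

For λ = -5: rank(A + 5I) = 2, and the largest Jordan block has size 3 (the smallest k with rank((A + 5I)^k) = rank((A + 5I)^(k+1))).

So m_A(x) = (x + 5)^3.

m_A(x) = (x + 5)^3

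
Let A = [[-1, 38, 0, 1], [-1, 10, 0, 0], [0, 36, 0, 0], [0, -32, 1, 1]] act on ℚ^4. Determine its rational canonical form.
R = [[0, 0, 0, -36], [1, 0, 0, 60], [0, 1, 0, -37], [0, 0, 1, 10]]

The invariant factors of A (the non-unit diagonal entries of the Smith normal form of xI - A over ℚ[x]) are (x - 3)^2(x - 2)^2, each dividing the next. The characteristic polynomial is their product, (x - 3)^2(x - 2)^2.

The rational canonical form is the block-diagonal matrix of companion matrices C(f_i):
R = [[0, 0, 0, -36], [1, 0, 0, 60], [0, 1, 0, -37], [0, 0, 1, 10]].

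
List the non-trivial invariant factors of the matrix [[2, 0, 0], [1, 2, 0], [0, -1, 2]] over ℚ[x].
The Jordan structure of A has elementary divisors (x - 2)^3. Arranging the block sizes at each eigenvalue in decreasing order and taking row products gives the invariant factors.

Invariant factors (smallest first, each dividing the next): (x - 2)^3.

Check: the last factor (x - 2)^3 is the minimal polynomial, and the product (x - 2)^3 is the characteristic polynomial.

(x - 2)^3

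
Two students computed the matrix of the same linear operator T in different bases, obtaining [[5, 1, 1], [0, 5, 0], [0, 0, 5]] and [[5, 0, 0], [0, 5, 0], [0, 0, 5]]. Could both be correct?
Both have characteristic polynomial (x - 5)^3, but the minimal polynomial of A is (x - 5)^2 while the minimal polynomial of B is x - 5. The minimal polynomial is a similarity invariant, so A and B are not similar.

No.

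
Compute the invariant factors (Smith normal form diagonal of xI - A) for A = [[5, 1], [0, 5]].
The Jordan structure of A has elementary divisors (x - 5)^2. Arranging the block sizes at each eigenvalue in decreasing order and taking row products gives the invariant factors.

Invariant factors (smallest first, each dividing the next): (x - 5)^2.

Check: the last factor (x - 5)^2 is the minimal polynomial, and the product (x - 5)^2 is the characteristic polynomial.

(x - 5)^2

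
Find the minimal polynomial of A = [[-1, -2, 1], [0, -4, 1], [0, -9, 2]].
m_A(x) = (x + 1)^3

The characteristic polynomial factors as (x + 1)^3. The minimal polynomial is ∏(x - λ)^{k_λ} where k_λ is the size of the largest Jordan block at λ.

For λ = -1: rank(A + I) = 2, and the largest Jordan block has size 3 (the smallest k with rank((A + I)^k) = rank((A + I)^(k+1))).

So m_A(x) = (x + 1)^3.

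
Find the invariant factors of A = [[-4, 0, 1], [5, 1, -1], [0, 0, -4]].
(x - 1)(x + 4)^2

The Jordan structure of A has elementary divisors (x + 4)^2, (x - 1). Arranging the block sizes at each eigenvalue in decreasing order and taking row products gives the invariant factors.

Invariant factors (smallest first, each dividing the next): (x - 1)(x + 4)^2.

Check: the last factor (x - 1)(x + 4)^2 is the minimal polynomial, and the product (x - 1)(x + 4)^2 is the characteristic polynomial.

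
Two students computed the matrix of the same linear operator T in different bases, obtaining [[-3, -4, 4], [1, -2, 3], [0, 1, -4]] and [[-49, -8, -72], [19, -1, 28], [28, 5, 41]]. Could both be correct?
Yes.

Two matrices over a field are similar if and only if they have the same invariant factors.

Both A and B have characteristic polynomial (x + 3)^3 and minimal polynomial (x + 3)^3. Computing further, both have invariant factors (x + 3)^3. Hence A and B are similar.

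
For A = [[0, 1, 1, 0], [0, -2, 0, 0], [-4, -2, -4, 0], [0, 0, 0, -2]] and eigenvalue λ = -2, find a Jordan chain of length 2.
We seek v_1 ∈ ker((A + 2I)^2) \ ker(A + 2I), then set v_{i+1} = (A + 2I) v_i.

One such chain is v_1 = [[-5, -1, 12, 0]]^T, v_2 = [[1, 0, -2, 0]]^T. Check: (A + 2I) v_2 = [[0, 0, 0, 0]]^T = 0.

v_1 = [[-5, -1, 12, 0]]^T, v_2 = [[1, 0, -2, 0]]^T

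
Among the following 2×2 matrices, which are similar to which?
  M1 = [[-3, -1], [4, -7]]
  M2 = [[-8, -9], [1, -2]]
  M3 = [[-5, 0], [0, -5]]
Characteristic polynomials: χ_{M1} = (x + 5)^2, χ_{M2} = (x + 5)^2, χ_{M3} = (x + 5)^2.

{M1, M2}: invariant factors (x + 5)^2.

{M3}: invariant factors x + 5, x + 5.

Matrices are similar if and only if their invariant-factor lists agree; the partition into similarity classes is {M1, M2}, {M3}.

2 classes: {M1, M2}, {M3}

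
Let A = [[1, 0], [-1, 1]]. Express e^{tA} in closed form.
e^{tA} = [[e^{t}, 0], [-t*e^{t}, e^{t}]]

A has Jordan form J = [[1, 1], [0, 1]] with A = PJP^{-1}, so e^{tA} = P e^{tJ} P^{-1}.

For a Jordan block J_k(λ), e^{tJ_k(λ)} = e^{λt} · (I + tN + t^2 N^2/2! + ... + t^{k-1} N^{k-1}/(k-1)!) where N is the nilpotent superdiagonal part.

Assembling the blocks and conjugating back gives the entries of e^{tA} as shown above.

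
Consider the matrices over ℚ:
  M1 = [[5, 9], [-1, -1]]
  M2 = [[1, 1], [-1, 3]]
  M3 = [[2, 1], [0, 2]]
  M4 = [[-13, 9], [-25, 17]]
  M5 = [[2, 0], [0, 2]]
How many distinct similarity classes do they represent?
2 classes: {M1, M2, M3, M4}, {M5}

Characteristic polynomials: χ_{M1} = (x - 2)^2, χ_{M2} = (x - 2)^2, χ_{M3} = (x - 2)^2, χ_{M4} = (x - 2)^2, χ_{M5} = (x - 2)^2.

{M1, M2, M3, M4}: invariant factors (x - 2)^2.

{M5}: invariant factors x - 2, x - 2.

Matrices are similar if and only if their invariant-factor lists agree; the partition into similarity classes is {M1, M2, M3, M4}, {M5}.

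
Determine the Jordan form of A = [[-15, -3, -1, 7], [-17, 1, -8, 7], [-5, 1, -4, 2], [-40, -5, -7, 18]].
The characteristic polynomial is det(xI - A) = (x - 1)^2(x + 1)^2, so the eigenvalues are -1 (algebraic multiplicity 2), 1 (algebraic multiplicity 2).

For λ = -1: rank(A + I) = 3, rank((A + I)^2) = 2. The eigenspace has dimension 4 - 3 = 1, so there is 1 Jordan block; the rank sequence gives block sizes [2].

For λ = 1: rank(A - I) = 3, rank((A - I)^2) = 2. The eigenspace has dimension 4 - 3 = 1, so there is 1 Jordan block; the rank sequence gives block sizes [2].

Assembling the blocks gives the Jordan form J above.

J = [[-1, 1, 0, 0], [0, -1, 0, 0], [0, 0, 1, 1], [0, 0, 0, 1]]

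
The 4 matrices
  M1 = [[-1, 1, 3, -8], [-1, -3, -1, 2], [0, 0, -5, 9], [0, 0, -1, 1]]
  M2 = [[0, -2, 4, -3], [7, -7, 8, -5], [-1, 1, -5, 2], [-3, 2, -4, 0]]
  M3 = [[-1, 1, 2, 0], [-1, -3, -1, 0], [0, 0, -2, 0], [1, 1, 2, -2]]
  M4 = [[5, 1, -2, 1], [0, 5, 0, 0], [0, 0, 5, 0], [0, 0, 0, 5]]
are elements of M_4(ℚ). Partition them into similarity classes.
Characteristic polynomials: χ_{M1} = (x + 2)^4, χ_{M2} = (x + 3)^4, χ_{M3} = (x + 2)^4, χ_{M4} = (x - 5)^4.

{M1, M3}: invariant factors x + 2, (x + 2)^3.

{M2}: invariant factors (x + 3)^2, (x + 3)^2.

{M4}: invariant factors x - 5, x - 5, (x - 5)^2.

Matrices are similar if and only if their invariant-factor lists agree; the partition into similarity classes is {M1, M3}, {M2}, {M4}.

3 classes: {M1, M3}, {M2}, {M4}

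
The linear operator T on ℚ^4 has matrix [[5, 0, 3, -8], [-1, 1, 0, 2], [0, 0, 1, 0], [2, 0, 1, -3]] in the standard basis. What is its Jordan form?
J = [[1, 1, 0, 0], [0, 1, 1, 0], [0, 0, 1, 0], [0, 0, 0, 1]]

The characteristic polynomial is det(xI - A) = (x - 1)^4, so the eigenvalues are 1 (algebraic multiplicity 4).

For λ = 1: rank(A - I) = 2, rank((A - I)^2) = 1, rank((A - I)^3) = 0. The eigenspace has dimension 4 - 2 = 2, so there are 2 Jordan blocks; the rank sequence gives block sizes [3, 1].

Assembling the blocks gives the Jordan form J above.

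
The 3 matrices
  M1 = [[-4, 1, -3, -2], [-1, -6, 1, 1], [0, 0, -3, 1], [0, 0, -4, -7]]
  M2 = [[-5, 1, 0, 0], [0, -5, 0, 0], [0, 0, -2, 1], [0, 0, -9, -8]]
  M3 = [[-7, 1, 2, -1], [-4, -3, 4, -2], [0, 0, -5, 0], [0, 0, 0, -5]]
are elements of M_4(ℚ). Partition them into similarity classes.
2 classes: {M1, M2}, {M3}

Characteristic polynomials: χ_{M1} = (x + 5)^4, χ_{M2} = (x + 5)^4, χ_{M3} = (x + 5)^4.

{M1, M2}: invariant factors (x + 5)^2, (x + 5)^2.

{M3}: invariant factors x + 5, x + 5, (x + 5)^2.

Matrices are similar if and only if their invariant-factor lists agree; the partition into similarity classes is {M1, M2}, {M3}.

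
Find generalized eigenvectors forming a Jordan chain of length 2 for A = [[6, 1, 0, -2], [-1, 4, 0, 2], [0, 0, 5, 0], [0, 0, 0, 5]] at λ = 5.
v_1 = [[0, 1, 0, 0]]^T, v_2 = [[1, -1, 0, 0]]^T

We seek v_1 ∈ ker((A - 5I)^2) \ ker(A - 5I), then set v_{i+1} = (A - 5I) v_i.

One such chain is v_1 = [[0, 1, 0, 0]]^T, v_2 = [[1, -1, 0, 0]]^T. Check: (A - 5I) v_2 = [[0, 0, 0, 0]]^T = 0.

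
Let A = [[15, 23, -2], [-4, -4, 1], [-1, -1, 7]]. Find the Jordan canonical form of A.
J = [[6, 1, 0], [0, 6, 1], [0, 0, 6]]

The characteristic polynomial is det(xI - A) = (x - 6)^3, so the eigenvalues are 6 (algebraic multiplicity 3).

For λ = 6: rank(A - 6I) = 2, rank((A - 6I)^2) = 1, rank((A - 6I)^3) = 0. The eigenspace has dimension 3 - 2 = 1, so there is 1 Jordan block; the rank sequence gives block sizes [3].

Assembling the blocks gives the Jordan form J above.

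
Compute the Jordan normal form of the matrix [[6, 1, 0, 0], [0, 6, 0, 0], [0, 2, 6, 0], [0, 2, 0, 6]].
The characteristic polynomial is det(xI - A) = (x - 6)^4, so the eigenvalues are 6 (algebraic multiplicity 4).

For λ = 6: rank(A - 6I) = 1, rank((A - 6I)^2) = 0. The eigenspace has dimension 4 - 1 = 3, so there are 3 Jordan blocks; the rank sequence gives block sizes [2, 1, 1].

Assembling the blocks gives the Jordan form J above.

J = [[6, 1, 0, 0], [0, 6, 0, 0], [0, 0, 6, 0], [0, 0, 0, 6]]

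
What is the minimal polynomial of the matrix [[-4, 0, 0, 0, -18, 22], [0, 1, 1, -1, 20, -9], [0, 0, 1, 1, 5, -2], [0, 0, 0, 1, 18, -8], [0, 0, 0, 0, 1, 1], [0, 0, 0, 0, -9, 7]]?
The characteristic polynomial factors as (x - 4)^2(x - 1)^3(x + 4). The minimal polynomial is ∏(x - λ)^{k_λ} where k_λ is the size of the largest Jordan block at λ.

For λ = -4: rank(A + 4I) = 5, and the largest Jordan block has size 1 (the smallest k with rank((A + 4I)^k) = rank((A + 4I)^(k+1))).
For λ = 1: rank(A - I) = 5, and the largest Jordan block has size 3 (the smallest k with rank((A - I)^k) = rank((A - I)^(k+1))).
For λ = 4: rank(A - 4I) = 5, and the largest Jordan block has size 2 (the smallest k with rank((A - 4I)^k) = rank((A - 4I)^(k+1))).

So m_A(x) = (x - 4)^2(x - 1)^3(x + 4).

m_A(x) = (x - 4)^2(x - 1)^3(x + 4)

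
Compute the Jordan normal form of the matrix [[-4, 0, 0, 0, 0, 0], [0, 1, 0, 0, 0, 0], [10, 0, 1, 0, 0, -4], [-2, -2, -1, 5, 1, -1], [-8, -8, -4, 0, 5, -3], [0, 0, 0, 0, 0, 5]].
J = [[-4, 0, 0, 0, 0, 0], [0, 1, 0, 0, 0, 0], [0, 0, 1, 0, 0, 0], [0, 0, 0, 5, 1, 0], [0, 0, 0, 0, 5, 1], [0, 0, 0, 0, 0, 5]]

The characteristic polynomial is det(xI - A) = (x - 5)^3(x - 1)^2(x + 4), so the eigenvalues are -4 (algebraic multiplicity 1), 1 (algebraic multiplicity 2), 5 (algebraic multiplicity 3).

For λ = -4: algebraic multiplicity 1 gives one 1×1 block.

For λ = 1: rank(A - I) = 4. The eigenspace has dimension 6 - 4 = 2, so there are 2 Jordan blocks; the rank sequence gives block sizes [1, 1].

For λ = 5: rank(A - 5I) = 5, rank((A - 5I)^2) = 4, rank((A - 5I)^3) = 3. The eigenspace has dimension 6 - 5 = 1, so there is 1 Jordan block; the rank sequence gives block sizes [3].

Assembling the blocks gives the Jordan form J above.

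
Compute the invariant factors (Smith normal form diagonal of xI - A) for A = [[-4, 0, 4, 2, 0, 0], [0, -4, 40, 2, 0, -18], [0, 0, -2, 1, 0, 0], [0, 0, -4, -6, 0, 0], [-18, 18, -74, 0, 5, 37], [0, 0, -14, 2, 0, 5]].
x + 4, x + 4, (x - 5)^2(x + 4)^2

The Jordan structure of A has elementary divisors (x + 4)^2, (x + 4), (x + 4), (x - 5)^2. Arranging the block sizes at each eigenvalue in decreasing order and taking row products gives the invariant factors.

Invariant factors (smallest first, each dividing the next): x + 4, x + 4, (x - 5)^2(x + 4)^2.

Check: the last factor (x - 5)^2(x + 4)^2 is the minimal polynomial, and the product (x - 5)^2(x + 4)^4 is the characteristic polynomial.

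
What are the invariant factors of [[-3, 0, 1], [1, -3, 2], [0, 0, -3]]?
(x + 3)^3

The Jordan structure of A has elementary divisors (x + 3)^3. Arranging the block sizes at each eigenvalue in decreasing order and taking row products gives the invariant factors.

Invariant factors (smallest first, each dividing the next): (x + 3)^3.

Check: the last factor (x + 3)^3 is the minimal polynomial, and the product (x + 3)^3 is the characteristic polynomial.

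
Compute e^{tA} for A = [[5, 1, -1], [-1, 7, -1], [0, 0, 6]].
A has Jordan form J = [[6, 1, 0], [0, 6, 0], [0, 0, 6]] with A = PJP^{-1}, so e^{tA} = P e^{tJ} P^{-1}.

For a Jordan block J_k(λ), e^{tJ_k(λ)} = e^{λt} · (I + tN + t^2 N^2/2! + ... + t^{k-1} N^{k-1}/(k-1)!) where N is the nilpotent superdiagonal part.

Assembling the blocks and conjugating back gives the entries of e^{tA} as shown above.

e^{tA} = [[(1 - t)*e^{6*t}, t*e^{6*t}, -t*e^{6*t}], [-t*e^{6*t}, (t + 1)*e^{6*t}, -t*e^{6*t}], [0, 0, e^{6*t}]]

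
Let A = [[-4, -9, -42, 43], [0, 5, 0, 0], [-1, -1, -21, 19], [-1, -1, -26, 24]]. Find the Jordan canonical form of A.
The characteristic polynomial is det(xI - A) = (x - 5)^2(x + 3)^2, so the eigenvalues are -3 (algebraic multiplicity 2), 5 (algebraic multiplicity 2).

For λ = -3: rank(A + 3I) = 3, rank((A + 3I)^2) = 2. The eigenspace has dimension 4 - 3 = 1, so there is 1 Jordan block; the rank sequence gives block sizes [2].

For λ = 5: rank(A - 5I) = 2. The eigenspace has dimension 4 - 2 = 2, so there are 2 Jordan blocks; the rank sequence gives block sizes [1, 1].

Assembling the blocks gives the Jordan form J above.

J = [[-3, 1, 0, 0], [0, -3, 0, 0], [0, 0, 5, 0], [0, 0, 0, 5]]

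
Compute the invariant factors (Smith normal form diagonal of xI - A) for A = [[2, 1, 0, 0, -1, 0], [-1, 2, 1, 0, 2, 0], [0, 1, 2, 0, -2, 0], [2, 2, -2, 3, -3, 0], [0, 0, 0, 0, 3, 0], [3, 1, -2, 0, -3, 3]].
The Jordan structure of A has elementary divisors (x - 2)^3, (x - 3)^2, (x - 3). Arranging the block sizes at each eigenvalue in decreasing order and taking row products gives the invariant factors.

Invariant factors (smallest first, each dividing the next): x - 3, (x - 3)^2(x - 2)^3.

Check: the last factor (x - 3)^2(x - 2)^3 is the minimal polynomial, and the product (x - 3)^3(x - 2)^3 is the characteristic polynomial.

x - 3, (x - 3)^2(x - 2)^3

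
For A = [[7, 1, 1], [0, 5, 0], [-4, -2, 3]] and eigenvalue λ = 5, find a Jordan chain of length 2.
v_1 = [[0, 0, 1]]^T, v_2 = [[1, 0, -2]]^T

We seek v_1 ∈ ker((A - 5I)^2) \ ker(A - 5I), then set v_{i+1} = (A - 5I) v_i.

One such chain is v_1 = [[0, 0, 1]]^T, v_2 = [[1, 0, -2]]^T. Check: (A - 5I) v_2 = [[0, 0, 0]]^T = 0.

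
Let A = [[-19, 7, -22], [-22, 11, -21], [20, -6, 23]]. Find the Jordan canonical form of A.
J = [[5, 1, 0], [0, 5, 1], [0, 0, 5]]

The characteristic polynomial is det(xI - A) = (x - 5)^3, so the eigenvalues are 5 (algebraic multiplicity 3).

For λ = 5: rank(A - 5I) = 2, rank((A - 5I)^2) = 1, rank((A - 5I)^3) = 0. The eigenspace has dimension 3 - 2 = 1, so there is 1 Jordan block; the rank sequence gives block sizes [3].

Assembling the blocks gives the Jordan form J above.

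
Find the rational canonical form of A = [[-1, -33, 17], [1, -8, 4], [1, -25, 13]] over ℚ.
The invariant factors of A (the non-unit diagonal entries of the Smith normal form of xI - A over ℚ[x]) are (x - 3)(x^2 - x + 4), each dividing the next. The characteristic polynomial is their product, (x - 3)(x^2 - x + 4).

The rational canonical form is the block-diagonal matrix of companion matrices C(f_i):
R = [[0, 0, 12], [1, 0, -7], [0, 1, 4]].

Note the characteristic polynomial does not split into linear factors over ℚ, so A has no Jordan form over ℚ; the rational canonical form exists over any field.

R = [[0, 0, 12], [1, 0, -7], [0, 1, 4]]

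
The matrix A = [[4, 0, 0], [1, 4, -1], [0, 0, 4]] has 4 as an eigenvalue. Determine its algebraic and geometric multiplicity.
algebraic multiplicity 3, geometric multiplicity 2

The characteristic polynomial is (x - 4)^3, so the factor x - 4 appears with exponent 3: the algebraic multiplicity is 3.

rank(A - 4I) = 1, so the eigenspace has dimension 3 - 1 = 2: the geometric multiplicity is 2.

Since 2 < 3, A is not diagonalizable.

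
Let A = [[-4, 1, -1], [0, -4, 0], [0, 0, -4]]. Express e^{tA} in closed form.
A has Jordan form J = [[-4, 1, 0], [0, -4, 0], [0, 0, -4]] with A = PJP^{-1}, so e^{tA} = P e^{tJ} P^{-1}.

For a Jordan block J_k(λ), e^{tJ_k(λ)} = e^{λt} · (I + tN + t^2 N^2/2! + ... + t^{k-1} N^{k-1}/(k-1)!) where N is the nilpotent superdiagonal part.

Assembling the blocks and conjugating back gives the entries of e^{tA} as shown above.

e^{tA} = [[e^{-4*t}, t*e^{-4*t}, -t*e^{-4*t}], [0, e^{-4*t}, 0], [0, 0, e^{-4*t}]]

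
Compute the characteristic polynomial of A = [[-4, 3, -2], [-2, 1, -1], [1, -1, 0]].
xI - A = [[x + 4, -3, 2], [2, x - 1, 1], [-1, 1, x]].

Expanding det(xI - A) along the first row:
det(xI - A) = + (x + 4)·det([[x - 1, 1], [1, x]]) - (-3)·det([[2, 1], [-1, x]]) + (2)·det([[2, x - 1], [-1, 1]]).

Evaluating gives χ_A(x) = x^3 + 3x^2 + 3x + 1 = (x + 1)^3.

χ_A(x) = (x + 1)^3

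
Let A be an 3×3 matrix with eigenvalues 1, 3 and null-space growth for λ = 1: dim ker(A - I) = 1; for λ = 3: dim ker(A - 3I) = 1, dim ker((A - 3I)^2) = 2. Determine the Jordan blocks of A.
Jordan blocks: (1, 1), (3, 2)

λ = 1: successive nullity increments [1] count blocks of size ≥ k; block sizes are [1].
λ = 3: successive nullity increments [1, 1] count blocks of size ≥ k; block sizes are [2].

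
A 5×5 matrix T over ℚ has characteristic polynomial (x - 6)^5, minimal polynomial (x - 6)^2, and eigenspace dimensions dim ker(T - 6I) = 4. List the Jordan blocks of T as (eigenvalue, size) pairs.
λ = 6: algebraic multiplicity 5 (exponent in χ_T), largest block size 2 (exponent in m_T), 4 blocks (geometric multiplicity). These force block sizes [2, 1, 1, 1].

Jordan blocks: (6, 2), (6, 1), (6, 1), (6, 1)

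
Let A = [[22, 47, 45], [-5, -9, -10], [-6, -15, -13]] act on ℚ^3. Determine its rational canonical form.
R = [[0, 0, -16], [1, 0, 12], [0, 1, 0]]

The invariant factors of A (the non-unit diagonal entries of the Smith normal form of xI - A over ℚ[x]) are (x - 2)^2(x + 4), each dividing the next. The characteristic polynomial is their product, (x - 2)^2(x + 4).

The rational canonical form is the block-diagonal matrix of companion matrices C(f_i):
R = [[0, 0, -16], [1, 0, 12], [0, 1, 0]].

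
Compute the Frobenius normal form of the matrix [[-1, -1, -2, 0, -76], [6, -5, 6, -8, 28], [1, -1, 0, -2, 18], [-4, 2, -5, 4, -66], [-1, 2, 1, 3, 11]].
The invariant factors of A (the non-unit diagonal entries of the Smith normal form of xI - A over ℚ[x]) are x^2(x - 3)^3, each dividing the next. The characteristic polynomial is their product, x^2(x - 3)^3.

The rational canonical form is the block-diagonal matrix of companion matrices C(f_i):
R = [[0, 0, 0, 0, 0], [1, 0, 0, 0, 0], [0, 1, 0, 0, 27], [0, 0, 1, 0, -27], [0, 0, 0, 1, 9]].

R = [[0, 0, 0, 0, 0], [1, 0, 0, 0, 0], [0, 1, 0, 0, 27], [0, 0, 1, 0, -27], [0, 0, 0, 1, 9]]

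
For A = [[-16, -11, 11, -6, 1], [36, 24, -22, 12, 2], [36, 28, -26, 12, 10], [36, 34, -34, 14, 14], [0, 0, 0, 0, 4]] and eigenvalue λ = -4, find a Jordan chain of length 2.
v_1 = [[0, 0, -1, -2, 0]]^T, v_2 = [[1, -2, -2, -2, 0]]^T

We seek v_1 ∈ ker((A + 4I)^2) \ ker(A + 4I), then set v_{i+1} = (A + 4I) v_i.

One such chain is v_1 = [[0, 0, -1, -2, 0]]^T, v_2 = [[1, -2, -2, -2, 0]]^T. Check: (A + 4I) v_2 = [[0, 0, 0, 0, 0]]^T = 0.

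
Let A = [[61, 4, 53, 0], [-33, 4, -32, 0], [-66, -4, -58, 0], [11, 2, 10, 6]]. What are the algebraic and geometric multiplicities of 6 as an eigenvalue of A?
The characteristic polynomial is (x - 6)^3(x + 5), so the factor x - 6 appears with exponent 3: the algebraic multiplicity is 3.

rank(A - 6I) = 2, so the eigenspace has dimension 4 - 2 = 2: the geometric multiplicity is 2.

Since 2 < 3, A is not diagonalizable.

algebraic multiplicity 3, geometric multiplicity 2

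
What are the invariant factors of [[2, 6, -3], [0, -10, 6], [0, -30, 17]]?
x - 2, (x - 5)(x - 2)

The Jordan structure of A has elementary divisors (x - 2), (x - 2), (x - 5). Arranging the block sizes at each eigenvalue in decreasing order and taking row products gives the invariant factors.

Invariant factors (smallest first, each dividing the next): x - 2, (x - 5)(x - 2).

Check: the last factor (x - 5)(x - 2) is the minimal polynomial, and the product (x - 5)(x - 2)^2 is the characteristic polynomial.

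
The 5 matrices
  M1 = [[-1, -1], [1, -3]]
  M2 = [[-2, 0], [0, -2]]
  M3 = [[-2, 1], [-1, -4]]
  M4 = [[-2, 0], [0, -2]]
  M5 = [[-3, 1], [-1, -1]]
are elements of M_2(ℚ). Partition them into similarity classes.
Characteristic polynomials: χ_{M1} = (x + 2)^2, χ_{M2} = (x + 2)^2, χ_{M3} = (x + 3)^2, χ_{M4} = (x + 2)^2, χ_{M5} = (x + 2)^2.

{M1, M5}: invariant factors (x + 2)^2.

{M2, M4}: invariant factors x + 2, x + 2.

{M3}: invariant factors (x + 3)^2.

Matrices are similar if and only if their invariant-factor lists agree; the partition into similarity classes is {M1, M5}, {M2, M4}, {M3}.

3 classes: {M1, M5}, {M2, M4}, {M3}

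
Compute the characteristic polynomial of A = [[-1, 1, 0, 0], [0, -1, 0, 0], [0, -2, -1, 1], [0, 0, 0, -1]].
xI - A = [[x + 1, -1, 0, 0], [0, x + 1, 0, 0], [0, 2, x + 1, -1], [0, 0, 0, x + 1]].

Expanding det(xI - A) along the first row:
det(xI - A) = + (x + 1)·det([[x + 1, 0, 0], [2, x + 1, -1], [0, 0, x + 1]]) - (-1)·det([[0, 0, 0], [0, x + 1, -1], [0, 0, x + 1]]) + (0)·det([[0, x + 1, 0], [0, 2, -1], [0, 0, x + 1]]) - (0)·det([[0, x + 1, 0], [0, 2, x + 1], [0, 0, 0]]).

Evaluating gives χ_A(x) = x^4 + 4x^3 + 6x^2 + 4x + 1 = (x + 1)^4.

χ_A(x) = (x + 1)^4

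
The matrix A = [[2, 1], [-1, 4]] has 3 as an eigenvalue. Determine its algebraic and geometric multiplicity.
The characteristic polynomial is (x - 3)^2, so the factor x - 3 appears with exponent 2: the algebraic multiplicity is 2.

rank(A - 3I) = 1, so the eigenspace has dimension 2 - 1 = 1: the geometric multiplicity is 1.

Since 1 < 2, A is not diagonalizable.

algebraic multiplicity 2, geometric multiplicity 1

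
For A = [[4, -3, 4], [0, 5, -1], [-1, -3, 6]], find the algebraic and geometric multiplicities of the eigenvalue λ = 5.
The characteristic polynomial is (x - 5)^3, so the factor x - 5 appears with exponent 3: the algebraic multiplicity is 3.

rank(A - 5I) = 2, so the eigenspace has dimension 3 - 2 = 1: the geometric multiplicity is 1.

Since 1 < 3, A is not diagonalizable.

algebraic multiplicity 3, geometric multiplicity 1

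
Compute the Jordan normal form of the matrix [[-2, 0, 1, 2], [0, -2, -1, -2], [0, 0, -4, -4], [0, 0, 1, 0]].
J = [[-2, 1, 0, 0], [0, -2, 0, 0], [0, 0, -2, 0], [0, 0, 0, -2]]

The characteristic polynomial is det(xI - A) = (x + 2)^4, so the eigenvalues are -2 (algebraic multiplicity 4).

For λ = -2: rank(A + 2I) = 1, rank((A + 2I)^2) = 0. The eigenspace has dimension 4 - 1 = 3, so there are 3 Jordan blocks; the rank sequence gives block sizes [2, 1, 1].

Assembling the blocks gives the Jordan form J above.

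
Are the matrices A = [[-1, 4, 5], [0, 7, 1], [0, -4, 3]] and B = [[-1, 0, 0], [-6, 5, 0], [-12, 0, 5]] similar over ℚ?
No.

Both have characteristic polynomial (x - 5)^2(x + 1), but the minimal polynomial of A is (x - 5)^2(x + 1) while the minimal polynomial of B is (x - 5)(x + 1). The minimal polynomial is a similarity invariant, so A and B are not similar.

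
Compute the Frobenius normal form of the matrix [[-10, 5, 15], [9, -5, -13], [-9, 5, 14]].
The invariant factors of A (the non-unit diagonal entries of the Smith normal form of xI - A over ℚ[x]) are (x + 1)(x^2 - 5), each dividing the next. The characteristic polynomial is their product, (x + 1)(x^2 - 5).

The rational canonical form is the block-diagonal matrix of companion matrices C(f_i):
R = [[0, 0, 5], [1, 0, 5], [0, 1, -1]].

Note the characteristic polynomial does not split into linear factors over ℚ, so A has no Jordan form over ℚ; the rational canonical form exists over any field.

R = [[0, 0, 5], [1, 0, 5], [0, 1, -1]]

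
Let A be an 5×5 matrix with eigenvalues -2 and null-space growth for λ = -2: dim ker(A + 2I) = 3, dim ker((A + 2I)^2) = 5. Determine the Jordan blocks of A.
λ = -2: successive nullity increments [3, 2] count blocks of size ≥ k; block sizes are [2, 2, 1].

Jordan blocks: (-2, 2), (-2, 2), (-2, 1)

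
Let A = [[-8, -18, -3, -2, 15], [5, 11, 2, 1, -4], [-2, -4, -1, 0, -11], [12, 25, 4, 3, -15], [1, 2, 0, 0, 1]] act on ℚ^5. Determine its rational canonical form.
R = [[0, -2, 0, 0, 0], [1, 4, 0, 0, 0], [0, 0, 0, 0, -4], [0, 0, 1, 0, 6], [0, 0, 0, 1, 2]]

The invariant factors of A (the non-unit diagonal entries of the Smith normal form of xI - A over ℚ[x]) are x^2 - 4x + 2, (x + 2)(x^2 - 4x + 2), each dividing the next. The characteristic polynomial is their product, (x + 2)(x^2 - 4x + 2)^2.

The rational canonical form is the block-diagonal matrix of companion matrices C(f_i):
R = [[0, -2, 0, 0, 0], [1, 4, 0, 0, 0], [0, 0, 0, 0, -4], [0, 0, 1, 0, 6], [0, 0, 0, 1, 2]].

Note the characteristic polynomial does not split into linear factors over ℚ, so A has no Jordan form over ℚ; the rational canonical form exists over any field.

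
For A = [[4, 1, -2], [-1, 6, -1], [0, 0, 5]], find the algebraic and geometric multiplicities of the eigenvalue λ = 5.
algebraic multiplicity 3, geometric multiplicity 1

The characteristic polynomial is (x - 5)^3, so the factor x - 5 appears with exponent 3: the algebraic multiplicity is 3.

rank(A - 5I) = 2, so the eigenspace has dimension 3 - 2 = 1: the geometric multiplicity is 1.

Since 1 < 3, A is not diagonalizable.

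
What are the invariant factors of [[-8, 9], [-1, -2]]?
The Jordan structure of A has elementary divisors (x + 5)^2. Arranging the block sizes at each eigenvalue in decreasing order and taking row products gives the invariant factors.

Invariant factors (smallest first, each dividing the next): (x + 5)^2.

Check: the last factor (x + 5)^2 is the minimal polynomial, and the product (x + 5)^2 is the characteristic polynomial.

(x + 5)^2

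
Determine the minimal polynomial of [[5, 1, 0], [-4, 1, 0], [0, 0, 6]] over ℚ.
The characteristic polynomial factors as (x - 6)(x - 3)^2. The minimal polynomial is ∏(x - λ)^{k_λ} where k_λ is the size of the largest Jordan block at λ.

For λ = 3: rank(A - 3I) = 2, and the largest Jordan block has size 2 (the smallest k with rank((A - 3I)^k) = rank((A - 3I)^(k+1))).
For λ = 6: rank(A - 6I) = 2, and the largest Jordan block has size 1 (the smallest k with rank((A - 6I)^k) = rank((A - 6I)^(k+1))).

So m_A(x) = (x - 6)(x - 3)^2.

m_A(x) = (x - 6)(x - 3)^2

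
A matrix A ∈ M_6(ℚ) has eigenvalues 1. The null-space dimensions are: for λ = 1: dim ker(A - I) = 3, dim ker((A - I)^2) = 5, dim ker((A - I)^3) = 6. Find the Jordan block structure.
λ = 1: successive nullity increments [3, 2, 1] count blocks of size ≥ k; block sizes are [3, 2, 1].

Jordan blocks: (1, 3), (1, 2), (1, 1)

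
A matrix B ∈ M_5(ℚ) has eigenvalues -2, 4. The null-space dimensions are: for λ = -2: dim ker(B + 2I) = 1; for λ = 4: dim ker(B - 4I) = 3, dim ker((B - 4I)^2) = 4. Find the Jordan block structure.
λ = -2: successive nullity increments [1] count blocks of size ≥ k; block sizes are [1].
λ = 4: successive nullity increments [3, 1] count blocks of size ≥ k; block sizes are [2, 1, 1].

Jordan blocks: (-2, 1), (4, 2), (4, 1), (4, 1)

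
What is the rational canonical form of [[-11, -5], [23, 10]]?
The invariant factors of A (the non-unit diagonal entries of the Smith normal form of xI - A over ℚ[x]) are x^2 + x + 5, each dividing the next. The characteristic polynomial is their product, x^2 + x + 5.

The rational canonical form is the block-diagonal matrix of companion matrices C(f_i):
R = [[0, -5], [1, -1]].

Note the characteristic polynomial does not split into linear factors over ℚ, so A has no Jordan form over ℚ; the rational canonical form exists over any field.

R = [[0, -5], [1, -1]]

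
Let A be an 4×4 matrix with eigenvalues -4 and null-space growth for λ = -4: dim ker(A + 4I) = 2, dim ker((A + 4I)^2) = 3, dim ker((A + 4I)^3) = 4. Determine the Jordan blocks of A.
Jordan blocks: (-4, 3), (-4, 1)

λ = -4: successive nullity increments [2, 1, 1] count blocks of size ≥ k; block sizes are [3, 1].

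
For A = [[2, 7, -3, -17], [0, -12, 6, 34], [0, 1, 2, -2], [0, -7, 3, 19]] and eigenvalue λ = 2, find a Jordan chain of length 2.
v_1 = [[-2, 5, 0, 2]]^T, v_2 = [[1, -2, 1, -1]]^T

We seek v_1 ∈ ker((A - 2I)^2) \ ker(A - 2I), then set v_{i+1} = (A - 2I) v_i.

One such chain is v_1 = [[-2, 5, 0, 2]]^T, v_2 = [[1, -2, 1, -1]]^T. Check: (A - 2I) v_2 = [[0, 0, 0, 0]]^T = 0.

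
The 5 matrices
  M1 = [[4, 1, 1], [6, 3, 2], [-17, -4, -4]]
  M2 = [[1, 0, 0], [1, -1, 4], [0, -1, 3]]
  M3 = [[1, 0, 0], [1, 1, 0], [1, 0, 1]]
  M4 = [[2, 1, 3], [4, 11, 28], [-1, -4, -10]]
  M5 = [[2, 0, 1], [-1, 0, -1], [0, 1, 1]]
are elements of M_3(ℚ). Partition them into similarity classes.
2 classes: {M1, M2, M4, M5}, {M3}

Characteristic polynomials: χ_{M1} = (x - 1)^3, χ_{M2} = (x - 1)^3, χ_{M3} = (x - 1)^3, χ_{M4} = (x - 1)^3, χ_{M5} = (x - 1)^3.

{M1, M2, M4, M5}: invariant factors (x - 1)^3.

{M3}: invariant factors x - 1, (x - 1)^2.

Matrices are similar if and only if their invariant-factor lists agree; the partition into similarity classes is {M1, M2, M4, M5}, {M3}.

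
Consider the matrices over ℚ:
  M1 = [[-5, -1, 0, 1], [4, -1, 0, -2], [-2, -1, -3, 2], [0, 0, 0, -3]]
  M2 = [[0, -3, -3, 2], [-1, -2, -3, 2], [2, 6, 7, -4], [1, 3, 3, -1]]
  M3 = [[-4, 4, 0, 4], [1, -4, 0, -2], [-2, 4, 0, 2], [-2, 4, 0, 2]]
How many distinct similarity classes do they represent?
Characteristic polynomials: χ_{M1} = (x + 3)^4, χ_{M2} = (x - 1)^4, χ_{M3} = x(x + 2)^3.

{M1}: invariant factors (x + 3)^2, (x + 3)^2.

{M2}: invariant factors x - 1, x - 1, (x - 1)^2.

{M3}: invariant factors x + 2, x(x + 2)^2.

Matrices are similar if and only if their invariant-factor lists agree; the partition into similarity classes is {M1}, {M2}, {M3}.

3 classes: {M1}, {M2}, {M3}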